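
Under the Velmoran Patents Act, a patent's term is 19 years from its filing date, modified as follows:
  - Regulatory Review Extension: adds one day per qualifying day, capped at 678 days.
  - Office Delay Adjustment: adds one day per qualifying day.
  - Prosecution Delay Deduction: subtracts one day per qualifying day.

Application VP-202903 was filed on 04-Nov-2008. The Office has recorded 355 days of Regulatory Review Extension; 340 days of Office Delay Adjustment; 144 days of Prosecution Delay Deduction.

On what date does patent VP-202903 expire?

2029-05-08

Base term: filing date + 19 years → 4 November 2027.
Regulatory Review Extension: 355 days (within the 678-day cap) → +355 days → 24 October 2028.
Office Delay Adjustment: +340 days → 29 September 2029.
Prosecution Delay Deduction: −144 days → 8 May 2029.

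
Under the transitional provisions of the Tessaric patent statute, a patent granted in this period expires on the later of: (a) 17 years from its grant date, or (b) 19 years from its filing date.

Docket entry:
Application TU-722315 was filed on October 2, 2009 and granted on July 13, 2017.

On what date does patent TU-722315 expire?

(a) grant + 17 years → 13 July 2034.
(b) filing + 19 years → 2 October 2028.
Later of the two: 13 July 2034.

2034-07-13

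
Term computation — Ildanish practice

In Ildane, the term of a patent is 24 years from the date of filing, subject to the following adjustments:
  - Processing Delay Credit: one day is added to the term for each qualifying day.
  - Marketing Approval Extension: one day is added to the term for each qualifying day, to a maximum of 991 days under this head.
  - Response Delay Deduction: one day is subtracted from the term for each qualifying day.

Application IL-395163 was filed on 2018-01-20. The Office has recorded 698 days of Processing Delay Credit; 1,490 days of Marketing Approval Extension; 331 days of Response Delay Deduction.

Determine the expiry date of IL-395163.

Base term: filing date + 24 years → 20 January 2042.
Processing Delay Credit: +698 days → 19 December 2043.
Marketing Approval Extension: 1490 days claimed exceeds the 991-day cap, so +991 days → 5 September 2046.
Response Delay Deduction: −331 days → 9 October 2045.

October 9, 2045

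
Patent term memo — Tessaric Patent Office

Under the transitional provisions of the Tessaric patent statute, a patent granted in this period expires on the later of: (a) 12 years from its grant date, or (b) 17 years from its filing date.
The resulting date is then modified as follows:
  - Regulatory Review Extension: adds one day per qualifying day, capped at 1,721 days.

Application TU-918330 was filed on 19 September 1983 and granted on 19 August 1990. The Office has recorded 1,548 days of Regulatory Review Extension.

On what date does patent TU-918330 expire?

(a) grant + 12 years → 19 August 2002.
(b) filing + 17 years → 19 September 2000.
Later of the two: 19 August 2002.
Regulatory Review Extension: 1548 days (within the 1721-day cap) → +1548 days → 14 November 2006.

2006-11-14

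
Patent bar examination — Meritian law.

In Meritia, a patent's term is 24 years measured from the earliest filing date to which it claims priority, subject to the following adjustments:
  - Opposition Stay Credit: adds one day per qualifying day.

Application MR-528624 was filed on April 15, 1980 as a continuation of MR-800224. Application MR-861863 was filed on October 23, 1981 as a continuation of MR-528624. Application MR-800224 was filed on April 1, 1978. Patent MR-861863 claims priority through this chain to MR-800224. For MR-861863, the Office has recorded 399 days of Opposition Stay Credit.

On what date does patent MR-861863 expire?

May 5, 2003

Earliest priority filing: 1 April 1978.
Base term: 1 April 1978 + 24 years → 1 April 2002.
Opposition Stay Credit: +399 days → 5 May 2003.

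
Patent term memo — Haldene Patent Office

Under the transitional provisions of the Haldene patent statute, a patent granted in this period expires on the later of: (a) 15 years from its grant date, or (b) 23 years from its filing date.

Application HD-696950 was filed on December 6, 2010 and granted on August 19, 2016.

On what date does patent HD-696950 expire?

2033-12-06

(a) grant + 15 years → 19 August 2031.
(b) filing + 23 years → 6 December 2033.
Later of the two: 6 December 2033.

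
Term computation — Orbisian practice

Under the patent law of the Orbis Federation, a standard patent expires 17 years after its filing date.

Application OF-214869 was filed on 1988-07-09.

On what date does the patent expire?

2005-07-09

Filing date + 17 years → 9 July 2005.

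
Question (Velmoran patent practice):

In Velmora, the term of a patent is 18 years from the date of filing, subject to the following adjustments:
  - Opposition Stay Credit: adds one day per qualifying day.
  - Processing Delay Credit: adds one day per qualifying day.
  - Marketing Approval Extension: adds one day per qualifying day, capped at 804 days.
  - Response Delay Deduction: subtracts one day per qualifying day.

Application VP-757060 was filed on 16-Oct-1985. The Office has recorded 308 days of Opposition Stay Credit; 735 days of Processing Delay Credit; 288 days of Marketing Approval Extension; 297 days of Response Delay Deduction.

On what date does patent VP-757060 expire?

August 15, 2006

Base term: filing date + 18 years → 16 October 2003.
Opposition Stay Credit: +308 days → 19 August 2004.
Processing Delay Credit: +735 days → 24 August 2006.
Marketing Approval Extension: 288 days (within the 804-day cap) → +288 days → 8 June 2007.
Response Delay Deduction: −297 days → 15 August 2006.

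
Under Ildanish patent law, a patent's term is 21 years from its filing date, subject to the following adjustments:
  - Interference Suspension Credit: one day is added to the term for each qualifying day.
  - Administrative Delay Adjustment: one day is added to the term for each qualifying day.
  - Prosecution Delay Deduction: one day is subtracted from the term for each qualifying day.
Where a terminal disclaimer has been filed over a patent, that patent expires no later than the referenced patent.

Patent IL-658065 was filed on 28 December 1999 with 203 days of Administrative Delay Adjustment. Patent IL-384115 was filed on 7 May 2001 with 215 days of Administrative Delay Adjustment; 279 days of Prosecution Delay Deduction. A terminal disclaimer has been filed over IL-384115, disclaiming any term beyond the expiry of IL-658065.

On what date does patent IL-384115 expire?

July 19, 2021

Natural term of IL-384115:
  Base: filing + 21 years → 7 May 2022.
  Administrative Delay Adjustment: +215 days → 8 December 2022.
  Prosecution Delay Deduction: −279 days → 4 March 2022.
Expiry of referenced patent IL-658065:
  Base: filing + 21 years → 28 December 2020.
  Administrative Delay Adjustment: +203 days → 19 July 2021.
Terminal disclaimer: IL-384115 expires on the earlier of 4 March 2022 and 19 July 2021.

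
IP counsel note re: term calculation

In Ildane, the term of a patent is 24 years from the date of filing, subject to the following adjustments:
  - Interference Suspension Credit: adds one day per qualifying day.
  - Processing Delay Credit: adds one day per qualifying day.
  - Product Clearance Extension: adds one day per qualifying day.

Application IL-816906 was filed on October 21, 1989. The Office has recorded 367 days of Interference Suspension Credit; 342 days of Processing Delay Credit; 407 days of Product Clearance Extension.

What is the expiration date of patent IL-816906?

Base term: filing date + 24 years → 21 October 2013.
Interference Suspension Credit: +367 days → 23 October 2014.
Processing Delay Credit: +342 days → 30 September 2015.
Product Clearance Extension: +407 days → 10 November 2016.

2016-11-10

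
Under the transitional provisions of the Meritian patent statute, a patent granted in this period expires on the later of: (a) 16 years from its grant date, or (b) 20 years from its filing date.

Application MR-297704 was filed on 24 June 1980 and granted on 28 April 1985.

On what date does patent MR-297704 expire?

April 28, 2001

(a) grant + 16 years → 28 April 2001.
(b) filing + 20 years → 24 June 2000.
Later of the two: 28 April 2001.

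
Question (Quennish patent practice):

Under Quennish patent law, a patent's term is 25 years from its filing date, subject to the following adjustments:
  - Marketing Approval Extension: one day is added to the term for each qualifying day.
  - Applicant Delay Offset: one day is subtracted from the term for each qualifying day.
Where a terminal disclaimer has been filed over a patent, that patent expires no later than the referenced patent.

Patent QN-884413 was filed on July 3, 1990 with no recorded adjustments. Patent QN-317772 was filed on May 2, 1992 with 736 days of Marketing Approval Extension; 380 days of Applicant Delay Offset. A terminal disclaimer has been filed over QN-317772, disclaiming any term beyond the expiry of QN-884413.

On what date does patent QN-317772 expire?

Natural term of QN-317772:
  Base: filing + 25 years → 2 May 2017.
  Marketing Approval Extension: +736 days → 8 May 2019.
  Applicant Delay Offset: −380 days → 23 April 2018.
Expiry of referenced patent QN-884413:
  Base: filing + 25 years → 3 July 2015.
Terminal disclaimer: QN-317772 expires on the earlier of 23 April 2018 and 3 July 2015.

2015-07-03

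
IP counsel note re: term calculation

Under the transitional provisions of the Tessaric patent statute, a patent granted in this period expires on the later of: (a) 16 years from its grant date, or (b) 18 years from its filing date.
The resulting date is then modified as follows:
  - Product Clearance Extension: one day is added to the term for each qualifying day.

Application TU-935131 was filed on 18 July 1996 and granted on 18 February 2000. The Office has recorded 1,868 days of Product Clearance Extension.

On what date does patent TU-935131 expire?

(a) grant + 16 years → 18 February 2016.
(b) filing + 18 years → 18 July 2014.
Later of the two: 18 February 2016.
Product Clearance Extension: +1868 days → 31 March 2021.

2021-03-31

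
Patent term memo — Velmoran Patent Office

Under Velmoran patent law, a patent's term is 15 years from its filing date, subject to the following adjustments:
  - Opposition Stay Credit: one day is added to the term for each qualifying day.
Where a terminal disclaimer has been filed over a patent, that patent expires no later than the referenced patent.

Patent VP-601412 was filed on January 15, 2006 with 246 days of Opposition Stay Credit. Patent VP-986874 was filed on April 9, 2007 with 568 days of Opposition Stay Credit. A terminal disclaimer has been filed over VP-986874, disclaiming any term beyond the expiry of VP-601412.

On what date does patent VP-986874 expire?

September 18, 2021

Natural term of VP-986874:
  Base: filing + 15 years → 9 April 2022.
  Opposition Stay Credit: +568 days → 29 October 2023.
Expiry of referenced patent VP-601412:
  Base: filing + 15 years → 15 January 2021.
  Opposition Stay Credit: +246 days → 18 September 2021.
Terminal disclaimer: VP-986874 expires on the earlier of 29 October 2023 and 18 September 2021.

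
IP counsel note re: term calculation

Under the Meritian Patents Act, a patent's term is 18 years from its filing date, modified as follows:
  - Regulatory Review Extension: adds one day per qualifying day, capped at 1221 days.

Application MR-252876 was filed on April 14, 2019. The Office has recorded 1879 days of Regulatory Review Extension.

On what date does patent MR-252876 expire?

2040-08-17

Base term: filing date + 18 years → 14 April 2037.
Regulatory Review Extension: 1879 days claimed exceeds the 1221-day cap, so +1221 days → 17 August 2040.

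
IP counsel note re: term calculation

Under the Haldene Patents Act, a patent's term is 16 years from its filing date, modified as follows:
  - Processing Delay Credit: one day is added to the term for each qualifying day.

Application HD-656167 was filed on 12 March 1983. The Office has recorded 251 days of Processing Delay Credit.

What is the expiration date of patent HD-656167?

1999-11-18

Base term: filing date + 16 years → 12 March 1999.
Processing Delay Credit: +251 days → 18 November 1999.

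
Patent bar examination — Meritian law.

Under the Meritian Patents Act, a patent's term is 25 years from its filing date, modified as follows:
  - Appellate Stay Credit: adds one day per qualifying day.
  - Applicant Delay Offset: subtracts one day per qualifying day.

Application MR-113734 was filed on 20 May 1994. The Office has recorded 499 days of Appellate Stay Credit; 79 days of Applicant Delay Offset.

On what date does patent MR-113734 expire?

Base term: filing date + 25 years → 20 May 2019.
Appellate Stay Credit: +499 days → 30 September 2020.
Applicant Delay Offset: −79 days → 13 July 2020.

2020-07-13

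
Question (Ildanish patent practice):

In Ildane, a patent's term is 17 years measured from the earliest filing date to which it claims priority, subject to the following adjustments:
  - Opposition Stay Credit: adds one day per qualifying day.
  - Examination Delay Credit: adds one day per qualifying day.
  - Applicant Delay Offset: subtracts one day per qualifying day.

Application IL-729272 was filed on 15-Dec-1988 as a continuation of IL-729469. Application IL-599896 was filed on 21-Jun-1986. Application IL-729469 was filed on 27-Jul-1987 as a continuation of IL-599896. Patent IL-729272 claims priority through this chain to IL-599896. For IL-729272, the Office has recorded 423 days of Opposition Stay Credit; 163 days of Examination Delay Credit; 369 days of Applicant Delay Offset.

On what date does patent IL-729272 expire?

Earliest priority filing: 21 June 1986.
Base term: 21 June 1986 + 17 years → 21 June 2003.
Opposition Stay Credit: +423 days → 17 August 2004.
Examination Delay Credit: +163 days → 27 January 2005.
Applicant Delay Offset: −369 days → 24 January 2004.

January 24, 2004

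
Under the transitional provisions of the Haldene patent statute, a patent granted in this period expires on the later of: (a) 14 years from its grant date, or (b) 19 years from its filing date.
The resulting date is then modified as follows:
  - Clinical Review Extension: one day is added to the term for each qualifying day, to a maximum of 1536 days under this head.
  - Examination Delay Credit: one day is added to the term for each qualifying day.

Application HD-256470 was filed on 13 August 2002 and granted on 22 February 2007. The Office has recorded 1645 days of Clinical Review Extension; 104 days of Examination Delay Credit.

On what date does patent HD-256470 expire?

(a) grant + 14 years → 22 February 2021.
(b) filing + 19 years → 13 August 2021.
Later of the two: 13 August 2021.
Clinical Review Extension: 1645 days claimed exceeds the 1536-day cap, so +1536 days → 27 October 2025.
Examination Delay Credit: +104 days → 8 February 2026.

2026-02-08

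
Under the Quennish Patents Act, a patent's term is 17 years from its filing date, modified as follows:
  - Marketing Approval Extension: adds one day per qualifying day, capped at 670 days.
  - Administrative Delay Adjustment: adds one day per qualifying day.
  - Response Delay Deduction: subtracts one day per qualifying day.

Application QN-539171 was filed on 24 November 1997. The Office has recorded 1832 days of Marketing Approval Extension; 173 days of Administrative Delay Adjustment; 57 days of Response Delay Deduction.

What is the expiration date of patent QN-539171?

2017-01-18

Base term: filing date + 17 years → 24 November 2014.
Marketing Approval Extension: 1832 days claimed exceeds the 670-day cap, so +670 days → 24 September 2016.
Administrative Delay Adjustment: +173 days → 16 March 2017.
Response Delay Deduction: −57 days → 18 January 2017.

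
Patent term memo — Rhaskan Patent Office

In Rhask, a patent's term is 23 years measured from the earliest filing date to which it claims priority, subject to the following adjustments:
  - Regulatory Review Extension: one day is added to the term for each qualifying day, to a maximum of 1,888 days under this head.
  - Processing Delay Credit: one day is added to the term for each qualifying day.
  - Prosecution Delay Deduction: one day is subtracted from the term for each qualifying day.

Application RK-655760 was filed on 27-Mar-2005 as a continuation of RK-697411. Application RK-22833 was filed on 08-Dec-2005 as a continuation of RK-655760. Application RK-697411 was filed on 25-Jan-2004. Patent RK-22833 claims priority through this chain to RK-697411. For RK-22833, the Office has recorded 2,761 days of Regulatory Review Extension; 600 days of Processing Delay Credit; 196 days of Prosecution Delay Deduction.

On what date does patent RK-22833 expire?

Earliest priority filing: 25 January 2004.
Base term: 25 January 2004 + 23 years → 25 January 2027.
Regulatory Review Extension: 2761 days claimed exceeds the 1888-day cap, so +1888 days → 27 March 2032.
Processing Delay Credit: +600 days → 17 November 2033.
Prosecution Delay Deduction: −196 days → 5 May 2033.

May 5, 2033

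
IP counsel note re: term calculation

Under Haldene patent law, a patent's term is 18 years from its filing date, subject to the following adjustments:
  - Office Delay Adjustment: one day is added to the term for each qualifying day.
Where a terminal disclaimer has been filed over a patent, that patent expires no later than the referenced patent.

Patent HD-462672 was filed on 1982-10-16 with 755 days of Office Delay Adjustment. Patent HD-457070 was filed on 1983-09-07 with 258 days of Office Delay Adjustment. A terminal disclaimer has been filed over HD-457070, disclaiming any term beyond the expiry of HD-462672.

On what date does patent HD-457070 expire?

Natural term of HD-457070:
  Base: filing + 18 years → 7 September 2001.
  Office Delay Adjustment: +258 days → 23 May 2002.
Expiry of referenced patent HD-462672:
  Base: filing + 18 years → 16 October 2000.
  Office Delay Adjustment: +755 days → 10 November 2002.
Terminal disclaimer: HD-457070 expires on the earlier of 23 May 2002 and 10 November 2002.

May 23, 2002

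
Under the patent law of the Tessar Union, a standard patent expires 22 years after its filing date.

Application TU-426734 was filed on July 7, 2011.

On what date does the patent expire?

Filing date + 22 years → 7 July 2033.

July 7, 2033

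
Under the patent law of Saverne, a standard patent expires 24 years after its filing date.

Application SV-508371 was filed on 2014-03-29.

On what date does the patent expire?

Filing date + 24 years → 29 March 2038.

2038-03-29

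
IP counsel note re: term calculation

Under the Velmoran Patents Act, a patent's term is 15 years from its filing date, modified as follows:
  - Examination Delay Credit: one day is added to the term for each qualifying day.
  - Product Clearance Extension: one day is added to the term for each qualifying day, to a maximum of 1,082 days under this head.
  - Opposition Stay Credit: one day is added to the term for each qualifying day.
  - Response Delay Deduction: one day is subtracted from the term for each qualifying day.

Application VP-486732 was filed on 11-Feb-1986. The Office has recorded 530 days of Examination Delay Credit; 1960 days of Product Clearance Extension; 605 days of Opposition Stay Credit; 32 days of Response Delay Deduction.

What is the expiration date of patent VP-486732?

Base term: filing date + 15 years → 11 February 2001.
Examination Delay Credit: +530 days → 26 July 2002.
Product Clearance Extension: 1960 days claimed exceeds the 1082-day cap, so +1082 days → 12 July 2005.
Opposition Stay Credit: +605 days → 9 March 2007.
Response Delay Deduction: −32 days → 5 February 2007.

2007-02-05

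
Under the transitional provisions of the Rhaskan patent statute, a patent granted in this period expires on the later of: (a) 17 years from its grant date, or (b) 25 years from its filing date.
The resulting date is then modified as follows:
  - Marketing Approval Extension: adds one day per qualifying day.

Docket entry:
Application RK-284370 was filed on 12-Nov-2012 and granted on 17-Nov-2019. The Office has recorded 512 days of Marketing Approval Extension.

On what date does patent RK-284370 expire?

April 8, 2039

(a) grant + 17 years → 17 November 2036.
(b) filing + 25 years → 12 November 2037.
Later of the two: 12 November 2037.
Marketing Approval Extension: +512 days → 8 April 2039.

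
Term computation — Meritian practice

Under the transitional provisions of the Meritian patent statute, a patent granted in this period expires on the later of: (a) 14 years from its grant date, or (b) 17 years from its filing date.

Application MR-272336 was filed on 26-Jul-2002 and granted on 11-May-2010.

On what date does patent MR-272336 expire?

(a) grant + 14 years → 11 May 2024.
(b) filing + 17 years → 26 July 2019.
Later of the two: 11 May 2024.

2024-05-11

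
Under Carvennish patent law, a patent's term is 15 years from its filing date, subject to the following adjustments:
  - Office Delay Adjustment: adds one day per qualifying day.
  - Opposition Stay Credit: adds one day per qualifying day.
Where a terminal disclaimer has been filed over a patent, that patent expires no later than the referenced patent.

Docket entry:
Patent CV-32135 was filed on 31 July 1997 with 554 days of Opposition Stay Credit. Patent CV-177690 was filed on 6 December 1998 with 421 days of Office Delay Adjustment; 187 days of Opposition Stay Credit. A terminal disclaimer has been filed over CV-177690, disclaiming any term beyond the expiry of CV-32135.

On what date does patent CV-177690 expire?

Natural term of CV-177690:
  Base: filing + 15 years → 6 December 2013.
  Office Delay Adjustment: +421 days → 31 January 2015.
  Opposition Stay Credit: +187 days → 6 August 2015.
Expiry of referenced patent CV-32135:
  Base: filing + 15 years → 31 July 2012.
  Opposition Stay Credit: +554 days → 5 February 2014.
Terminal disclaimer: CV-177690 expires on the earlier of 6 August 2015 and 5 February 2014.

2014-02-05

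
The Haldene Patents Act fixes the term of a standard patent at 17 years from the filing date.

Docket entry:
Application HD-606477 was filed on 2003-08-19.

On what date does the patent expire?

2020-08-19

Filing date + 17 years → 19 August 2020.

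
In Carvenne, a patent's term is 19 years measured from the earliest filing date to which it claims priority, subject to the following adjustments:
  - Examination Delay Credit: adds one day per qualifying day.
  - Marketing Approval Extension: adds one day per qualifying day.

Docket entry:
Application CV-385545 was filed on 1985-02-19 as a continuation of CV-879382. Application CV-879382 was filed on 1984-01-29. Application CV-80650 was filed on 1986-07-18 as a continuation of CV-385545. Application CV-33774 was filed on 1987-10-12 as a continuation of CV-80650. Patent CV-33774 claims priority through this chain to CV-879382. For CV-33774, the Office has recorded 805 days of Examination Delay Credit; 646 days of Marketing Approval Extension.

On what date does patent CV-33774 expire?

Earliest priority filing: 29 January 1984.
Base term: 29 January 1984 + 19 years → 29 January 2003.
Examination Delay Credit: +805 days → 13 April 2005.
Marketing Approval Extension: +646 days → 19 January 2007.

January 19, 2007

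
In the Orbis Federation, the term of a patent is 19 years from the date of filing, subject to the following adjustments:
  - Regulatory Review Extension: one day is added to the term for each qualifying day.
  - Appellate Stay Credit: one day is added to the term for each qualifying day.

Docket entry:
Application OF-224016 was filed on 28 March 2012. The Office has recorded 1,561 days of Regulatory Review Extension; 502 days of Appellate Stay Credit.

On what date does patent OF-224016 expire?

2036-11-19

Base term: filing date + 19 years → 28 March 2031.
Regulatory Review Extension: +1561 days → 6 July 2035.
Appellate Stay Credit: +502 days → 19 November 2036.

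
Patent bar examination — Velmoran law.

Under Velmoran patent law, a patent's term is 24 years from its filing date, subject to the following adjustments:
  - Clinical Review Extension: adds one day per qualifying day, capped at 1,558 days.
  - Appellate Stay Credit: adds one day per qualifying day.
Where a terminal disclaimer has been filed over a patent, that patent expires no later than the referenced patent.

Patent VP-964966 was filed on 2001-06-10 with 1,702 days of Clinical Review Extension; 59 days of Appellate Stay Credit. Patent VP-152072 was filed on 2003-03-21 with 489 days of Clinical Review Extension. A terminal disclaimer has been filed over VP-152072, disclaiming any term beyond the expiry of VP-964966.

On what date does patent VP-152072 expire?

Natural term of VP-152072:
  Base: filing + 24 years → 21 March 2027.
  Clinical Review Extension: 489 days (within the 1558-day cap) → +489 days → 22 July 2028.
Expiry of referenced patent VP-964966:
  Base: filing + 24 years → 10 June 2025.
  Clinical Review Extension: 1702 days claimed exceeds the 1558-day cap, so +1558 days → 15 September 2029.
  Appellate Stay Credit: +59 days → 13 November 2029.
Terminal disclaimer: VP-152072 expires on the earlier of 22 July 2028 and 13 November 2029.

July 22, 2028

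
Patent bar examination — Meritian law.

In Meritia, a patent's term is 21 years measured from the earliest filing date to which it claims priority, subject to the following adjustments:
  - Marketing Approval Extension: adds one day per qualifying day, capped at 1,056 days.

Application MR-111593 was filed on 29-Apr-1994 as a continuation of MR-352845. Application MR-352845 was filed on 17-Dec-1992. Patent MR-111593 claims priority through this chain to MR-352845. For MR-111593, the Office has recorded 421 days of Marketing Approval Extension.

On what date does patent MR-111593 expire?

Earliest priority filing: 17 December 1992.
Base term: 17 December 1992 + 21 years → 17 December 2013.
Marketing Approval Extension: 421 days (within the 1056-day cap) → +421 days → 11 February 2015.

February 11, 2015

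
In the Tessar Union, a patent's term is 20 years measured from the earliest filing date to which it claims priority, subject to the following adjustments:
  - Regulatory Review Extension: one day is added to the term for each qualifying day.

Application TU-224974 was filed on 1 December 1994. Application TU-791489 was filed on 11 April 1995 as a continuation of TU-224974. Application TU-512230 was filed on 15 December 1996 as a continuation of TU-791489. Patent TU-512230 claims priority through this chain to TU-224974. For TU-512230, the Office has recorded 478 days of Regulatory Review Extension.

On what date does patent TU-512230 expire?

2016-03-23

Earliest priority filing: 1 December 1994.
Base term: 1 December 1994 + 20 years → 1 December 2014.
Regulatory Review Extension: +478 days → 23 March 2016.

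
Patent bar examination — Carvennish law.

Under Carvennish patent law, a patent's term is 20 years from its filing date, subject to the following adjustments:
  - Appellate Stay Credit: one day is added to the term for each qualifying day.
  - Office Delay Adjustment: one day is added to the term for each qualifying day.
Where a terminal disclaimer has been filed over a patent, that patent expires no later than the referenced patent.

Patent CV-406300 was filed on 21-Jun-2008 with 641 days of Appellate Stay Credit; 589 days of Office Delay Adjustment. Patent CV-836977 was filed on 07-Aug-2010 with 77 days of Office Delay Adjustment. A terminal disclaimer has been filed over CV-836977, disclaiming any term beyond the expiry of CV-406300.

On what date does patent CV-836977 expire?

2030-10-23

Natural term of CV-836977:
  Base: filing + 20 years → 7 August 2030.
  Office Delay Adjustment: +77 days → 23 October 2030.
Expiry of referenced patent CV-406300:
  Base: filing + 20 years → 21 June 2028.
  Appellate Stay Credit: +641 days → 24 March 2030.
  Office Delay Adjustment: +589 days → 3 November 2031.
Terminal disclaimer: CV-836977 expires on the earlier of 23 October 2030 and 3 November 2031.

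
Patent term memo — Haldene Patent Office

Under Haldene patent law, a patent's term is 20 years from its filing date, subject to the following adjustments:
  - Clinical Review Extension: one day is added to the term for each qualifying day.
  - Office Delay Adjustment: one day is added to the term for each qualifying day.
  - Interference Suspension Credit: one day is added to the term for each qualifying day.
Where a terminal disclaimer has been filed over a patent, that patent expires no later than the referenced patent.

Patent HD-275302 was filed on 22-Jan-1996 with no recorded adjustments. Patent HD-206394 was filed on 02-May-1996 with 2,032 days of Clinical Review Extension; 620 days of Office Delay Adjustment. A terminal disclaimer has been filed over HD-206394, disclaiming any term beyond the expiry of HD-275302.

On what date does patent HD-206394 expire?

January 22, 2016

Natural term of HD-206394:
  Base: filing + 20 years → 2 May 2016.
  Clinical Review Extension: +2032 days → 24 November 2021.
  Office Delay Adjustment: +620 days → 6 August 2023.
Expiry of referenced patent HD-275302:
  Base: filing + 20 years → 22 January 2016.
Terminal disclaimer: HD-206394 expires on the earlier of 6 August 2023 and 22 January 2016.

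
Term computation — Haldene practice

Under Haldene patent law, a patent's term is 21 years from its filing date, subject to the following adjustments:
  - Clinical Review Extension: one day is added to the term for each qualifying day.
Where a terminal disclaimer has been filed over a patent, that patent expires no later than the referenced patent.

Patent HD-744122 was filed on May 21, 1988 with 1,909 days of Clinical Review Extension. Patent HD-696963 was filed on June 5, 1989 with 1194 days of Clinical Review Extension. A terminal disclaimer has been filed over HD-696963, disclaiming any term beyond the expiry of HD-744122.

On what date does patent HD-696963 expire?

Natural term of HD-696963:
  Base: filing + 21 years → 5 June 2010.
  Clinical Review Extension: +1194 days → 11 September 2013.
Expiry of referenced patent HD-744122:
  Base: filing + 21 years → 21 May 2009.
  Clinical Review Extension: +1909 days → 12 August 2014.
Terminal disclaimer: HD-696963 expires on the earlier of 11 September 2013 and 12 August 2014.

2013-09-11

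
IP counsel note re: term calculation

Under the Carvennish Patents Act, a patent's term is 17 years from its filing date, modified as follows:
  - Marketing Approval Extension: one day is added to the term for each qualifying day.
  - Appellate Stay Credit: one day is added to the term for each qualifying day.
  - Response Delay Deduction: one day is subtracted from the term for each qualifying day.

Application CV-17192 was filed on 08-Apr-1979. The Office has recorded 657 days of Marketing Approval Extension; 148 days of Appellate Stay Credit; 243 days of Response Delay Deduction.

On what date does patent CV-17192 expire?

Base term: filing date + 17 years → 8 April 1996.
Marketing Approval Extension: +657 days → 25 January 1998.
Appellate Stay Credit: +148 days → 22 June 1998.
Response Delay Deduction: −243 days → 22 October 1997.

1997-10-22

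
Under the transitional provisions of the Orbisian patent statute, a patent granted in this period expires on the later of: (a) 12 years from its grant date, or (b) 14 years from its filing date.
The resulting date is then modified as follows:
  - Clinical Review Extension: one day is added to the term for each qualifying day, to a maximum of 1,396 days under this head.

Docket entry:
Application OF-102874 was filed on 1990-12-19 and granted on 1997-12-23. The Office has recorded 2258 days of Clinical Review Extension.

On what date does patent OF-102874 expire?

October 19, 2013

(a) grant + 12 years → 23 December 2009.
(b) filing + 14 years → 19 December 2004.
Later of the two: 23 December 2009.
Clinical Review Extension: 2258 days claimed exceeds the 1396-day cap, so +1396 days → 19 October 2013.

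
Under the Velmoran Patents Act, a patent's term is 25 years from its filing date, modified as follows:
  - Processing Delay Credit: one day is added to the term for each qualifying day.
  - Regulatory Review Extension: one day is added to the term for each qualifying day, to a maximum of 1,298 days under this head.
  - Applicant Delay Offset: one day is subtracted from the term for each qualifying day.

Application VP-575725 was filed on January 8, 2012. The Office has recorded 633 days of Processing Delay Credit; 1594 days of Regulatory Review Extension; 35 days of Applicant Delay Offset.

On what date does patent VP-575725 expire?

Base term: filing date + 25 years → 8 January 2037.
Processing Delay Credit: +633 days → 3 October 2038.
Regulatory Review Extension: 1594 days claimed exceeds the 1298-day cap, so +1298 days → 23 April 2042.
Applicant Delay Offset: −35 days → 19 March 2042.

2042-03-19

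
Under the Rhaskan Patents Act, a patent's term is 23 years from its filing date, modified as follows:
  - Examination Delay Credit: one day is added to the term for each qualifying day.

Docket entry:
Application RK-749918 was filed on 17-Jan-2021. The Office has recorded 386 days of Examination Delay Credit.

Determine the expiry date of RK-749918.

2045-02-06

Base term: filing date + 23 years → 17 January 2044.
Examination Delay Credit: +386 days → 6 February 2045.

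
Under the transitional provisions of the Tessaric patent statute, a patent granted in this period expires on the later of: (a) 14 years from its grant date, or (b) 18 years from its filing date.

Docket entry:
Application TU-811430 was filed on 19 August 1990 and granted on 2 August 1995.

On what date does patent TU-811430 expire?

August 2, 2009

(a) grant + 14 years → 2 August 2009.
(b) filing + 18 years → 19 August 2008.
Later of the two: 2 August 2009.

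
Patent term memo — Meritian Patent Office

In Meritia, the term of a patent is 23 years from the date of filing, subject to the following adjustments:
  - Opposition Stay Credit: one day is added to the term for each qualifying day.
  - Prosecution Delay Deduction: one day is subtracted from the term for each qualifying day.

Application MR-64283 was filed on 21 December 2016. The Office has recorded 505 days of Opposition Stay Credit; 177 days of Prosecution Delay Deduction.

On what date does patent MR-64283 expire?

2040-11-13

Base term: filing date + 23 years → 21 December 2039.
Opposition Stay Credit: +505 days → 9 May 2041.
Prosecution Delay Deduction: −177 days → 13 November 2040.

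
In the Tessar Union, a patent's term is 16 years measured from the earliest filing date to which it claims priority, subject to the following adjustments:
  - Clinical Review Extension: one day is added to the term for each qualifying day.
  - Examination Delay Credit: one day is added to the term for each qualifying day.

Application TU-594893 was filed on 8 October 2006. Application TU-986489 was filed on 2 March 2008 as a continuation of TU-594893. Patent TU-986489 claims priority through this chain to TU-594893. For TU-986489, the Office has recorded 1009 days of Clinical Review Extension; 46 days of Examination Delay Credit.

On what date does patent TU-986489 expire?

Earliest priority filing: 8 October 2006.
Base term: 8 October 2006 + 16 years → 8 October 2022.
Clinical Review Extension: +1009 days → 13 July 2025.
Examination Delay Credit: +46 days → 28 August 2025.

2025-08-28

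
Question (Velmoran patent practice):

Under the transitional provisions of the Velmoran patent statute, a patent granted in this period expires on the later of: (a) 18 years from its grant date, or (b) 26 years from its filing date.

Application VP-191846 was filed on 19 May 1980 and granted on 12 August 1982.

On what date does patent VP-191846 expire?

(a) grant + 18 years → 12 August 2000.
(b) filing + 26 years → 19 May 2006.
Later of the two: 19 May 2006.

2006-05-19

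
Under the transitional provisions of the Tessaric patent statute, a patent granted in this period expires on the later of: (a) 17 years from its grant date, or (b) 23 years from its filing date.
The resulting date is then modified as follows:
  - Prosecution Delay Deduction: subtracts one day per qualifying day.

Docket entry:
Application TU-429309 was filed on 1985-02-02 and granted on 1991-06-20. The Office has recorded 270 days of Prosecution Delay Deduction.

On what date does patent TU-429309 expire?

September 24, 2007

(a) grant + 17 years → 20 June 2008.
(b) filing + 23 years → 2 February 2008.
Later of the two: 20 June 2008.
Prosecution Delay Deduction: −270 days → 24 September 2007.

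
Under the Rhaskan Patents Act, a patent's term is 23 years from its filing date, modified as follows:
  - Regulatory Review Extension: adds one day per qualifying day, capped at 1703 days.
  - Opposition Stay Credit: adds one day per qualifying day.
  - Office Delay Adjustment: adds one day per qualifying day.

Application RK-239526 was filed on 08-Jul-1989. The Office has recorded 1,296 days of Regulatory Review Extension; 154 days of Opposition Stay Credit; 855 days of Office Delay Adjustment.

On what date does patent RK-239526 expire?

Base term: filing date + 23 years → 8 July 2012.
Regulatory Review Extension: 1296 days (within the 1703-day cap) → +1296 days → 25 January 2016.
Opposition Stay Credit: +154 days → 27 June 2016.
Office Delay Adjustment: +855 days → 30 October 2018.

October 30, 2018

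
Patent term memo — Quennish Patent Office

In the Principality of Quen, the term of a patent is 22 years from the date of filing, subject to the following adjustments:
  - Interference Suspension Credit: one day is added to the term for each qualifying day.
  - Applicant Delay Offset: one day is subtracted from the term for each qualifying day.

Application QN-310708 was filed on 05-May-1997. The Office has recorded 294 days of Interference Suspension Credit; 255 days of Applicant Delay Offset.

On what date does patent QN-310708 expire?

Base term: filing date + 22 years → 5 May 2019.
Interference Suspension Credit: +294 days → 23 February 2020.
Applicant Delay Offset: −255 days → 13 June 2019.

June 13, 2019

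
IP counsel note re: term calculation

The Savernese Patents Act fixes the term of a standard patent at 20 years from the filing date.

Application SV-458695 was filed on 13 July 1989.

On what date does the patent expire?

July 13, 2009

Filing date + 20 years → 13 July 2009.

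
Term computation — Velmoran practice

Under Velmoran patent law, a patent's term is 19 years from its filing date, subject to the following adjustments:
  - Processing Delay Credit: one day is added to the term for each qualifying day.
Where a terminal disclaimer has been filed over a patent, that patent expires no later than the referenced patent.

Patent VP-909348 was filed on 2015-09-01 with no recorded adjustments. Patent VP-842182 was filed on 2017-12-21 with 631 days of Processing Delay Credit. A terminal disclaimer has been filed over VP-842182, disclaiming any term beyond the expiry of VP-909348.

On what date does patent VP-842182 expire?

Natural term of VP-842182:
  Base: filing + 19 years → 21 December 2036.
  Processing Delay Credit: +631 days → 13 September 2038.
Expiry of referenced patent VP-909348:
  Base: filing + 19 years → 1 September 2034.
Terminal disclaimer: VP-842182 expires on the earlier of 13 September 2038 and 1 September 2034.

September 1, 2034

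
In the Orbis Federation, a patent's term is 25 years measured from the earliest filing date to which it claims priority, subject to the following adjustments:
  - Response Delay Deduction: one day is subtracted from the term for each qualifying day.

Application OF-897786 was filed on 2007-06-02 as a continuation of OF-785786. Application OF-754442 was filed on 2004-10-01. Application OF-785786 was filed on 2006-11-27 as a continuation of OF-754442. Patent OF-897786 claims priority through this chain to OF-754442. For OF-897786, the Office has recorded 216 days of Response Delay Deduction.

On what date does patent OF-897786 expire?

2029-02-27

Earliest priority filing: 1 October 2004.
Base term: 1 October 2004 + 25 years → 1 October 2029.
Response Delay Deduction: −216 days → 27 February 2029.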